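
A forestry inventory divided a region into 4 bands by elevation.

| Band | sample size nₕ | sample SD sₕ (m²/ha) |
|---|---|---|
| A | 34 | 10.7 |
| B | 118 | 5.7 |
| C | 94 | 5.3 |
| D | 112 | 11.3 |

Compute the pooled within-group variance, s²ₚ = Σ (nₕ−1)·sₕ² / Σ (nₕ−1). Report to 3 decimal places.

68.829

A: (34−1)·10.7² = 33·114.49 = 3778.17
B: (118−1)·5.7² = 117·32.49 = 3801.33
C: (94−1)·5.3² = 93·28.09 = 2612.37
D: (112−1)·11.3² = 111·127.69 = 14173.59
Numerator = 24365.46; denominator = Σ(nₕ−1) = 354.
s²ₚ = 24365.46/354 = 68.82898... → 68.829.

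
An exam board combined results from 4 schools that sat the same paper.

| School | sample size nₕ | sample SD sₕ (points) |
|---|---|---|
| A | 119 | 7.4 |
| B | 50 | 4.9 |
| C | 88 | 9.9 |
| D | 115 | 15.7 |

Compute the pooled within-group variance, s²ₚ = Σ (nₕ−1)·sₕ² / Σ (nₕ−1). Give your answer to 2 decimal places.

A: (119−1)·7.4² = 118·54.76 = 6461.68
B: (50−1)·4.9² = 49·24.01 = 1176.49
C: (88−1)·9.9² = 87·98.01 = 8526.87
D: (115−1)·15.7² = 114·246.49 = 28099.86
Numerator = 44264.9; denominator = Σ(nₕ−1) = 368.
s²ₚ = 44264.9/368 = 120.2851... → 120.29.

120.29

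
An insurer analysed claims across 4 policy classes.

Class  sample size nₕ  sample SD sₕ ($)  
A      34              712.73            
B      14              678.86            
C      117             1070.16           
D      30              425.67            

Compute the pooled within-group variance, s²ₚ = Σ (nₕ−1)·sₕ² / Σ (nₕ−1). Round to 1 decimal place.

842184.9

Degrees of freedom: 33 + 13 + 116 + 29 = 191.
Σ(nₕ−1)sₕ² = 33·507984.0529 + 13·460850.8996 + 116·1145242.4256 + 29·181194.9489 = 160857310.3282.
s²ₚ = 160857310.3282 / 191 = 842184.871... → 842184.9.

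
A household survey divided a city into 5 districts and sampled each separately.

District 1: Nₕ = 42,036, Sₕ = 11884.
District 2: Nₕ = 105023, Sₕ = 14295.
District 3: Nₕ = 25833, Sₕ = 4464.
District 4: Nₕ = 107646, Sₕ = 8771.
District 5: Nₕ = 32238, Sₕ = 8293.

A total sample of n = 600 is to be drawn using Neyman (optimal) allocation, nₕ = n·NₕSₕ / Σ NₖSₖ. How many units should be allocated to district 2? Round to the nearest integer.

271

1: NₕSₕ = 42036·11884 = 499555824
2: NₕSₕ = 105023·14295 = 1501303785
3: NₕSₕ = 25833·4464 = 115318512
4: NₕSₕ = 107646·8771 = 944163066
5: NₕSₕ = 32238·8293 = 267349734
Σ NₕSₕ = 3327690921.
n_2 = 600·1501303785/3327690921 = 270.693... → 271.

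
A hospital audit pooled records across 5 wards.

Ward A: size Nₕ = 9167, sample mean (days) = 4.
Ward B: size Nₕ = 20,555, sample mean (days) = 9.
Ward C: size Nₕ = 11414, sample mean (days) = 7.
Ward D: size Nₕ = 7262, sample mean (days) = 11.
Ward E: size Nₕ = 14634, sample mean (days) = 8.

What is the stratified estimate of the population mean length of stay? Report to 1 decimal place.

N = 9167 + 20555 + 11414 + 7262 + 14634 = 63032.
Overall mean = Σ (Nₕ/N)·x̄ₕ — weight by population share, not a simple average.
Σ Nₕx̄ₕ = 9167·4 + 20555·9 + 11414·7 + 7262·11 + 14634·8 = 36668 + 184995 + 79898 + 79882 + 117072 = 498515.
Divide by N: 498515 / 63032 = 7.909... → 7.9.

7.9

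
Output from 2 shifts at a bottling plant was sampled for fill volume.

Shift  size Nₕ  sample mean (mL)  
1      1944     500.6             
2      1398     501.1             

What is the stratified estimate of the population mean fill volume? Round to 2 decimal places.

500.81

x̄_st = (Σ Nₕx̄ₕ) / (Σ Nₕ) = (1944·500.6 + 1398·501.1) / 3342
= 1673704.2 / 3342 = 500.8092... → 500.81.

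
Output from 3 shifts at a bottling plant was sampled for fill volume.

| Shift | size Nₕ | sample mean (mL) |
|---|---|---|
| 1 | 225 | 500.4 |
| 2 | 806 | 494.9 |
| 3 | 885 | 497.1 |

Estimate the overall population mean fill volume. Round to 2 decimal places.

N = 225 + 806 + 885 = 1916.
Overall mean = Σ (Nₕ/N)·x̄ₕ — weight by population share, not a simple average.
Σ Nₕx̄ₕ = 225·500.4 + 806·494.9 + 885·497.1 = 112590 + 398889.4 + 439933.5 = 951412.9.
Divide by N: 951412.9 / 1916 = 496.5621... → 496.56.

496.56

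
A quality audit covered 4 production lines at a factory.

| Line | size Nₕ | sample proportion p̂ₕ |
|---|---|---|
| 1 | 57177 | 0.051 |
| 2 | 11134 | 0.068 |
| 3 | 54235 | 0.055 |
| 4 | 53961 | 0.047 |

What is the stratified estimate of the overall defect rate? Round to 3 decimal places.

N = 57177 + 11134 + 54235 + 53961 = 176507.
Overall proportion = Σ (Nₕ/N)·p̂ₕ.
Σ Nₕp̂ₕ = 2916.027 + 757.112 + 2982.925 + 2536.167 = 9192.231.
9192.231 / 176507 = 0.05208... → 0.052.

0.052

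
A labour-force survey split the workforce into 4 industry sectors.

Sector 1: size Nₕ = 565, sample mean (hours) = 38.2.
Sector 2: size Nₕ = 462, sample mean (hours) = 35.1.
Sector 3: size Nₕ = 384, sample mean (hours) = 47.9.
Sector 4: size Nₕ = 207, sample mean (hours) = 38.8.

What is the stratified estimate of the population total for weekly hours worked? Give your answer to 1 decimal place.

64224.4

Population total = Σ Nₕ·x̄ₕ (each stratum's size times its mean).
565·38.2 + 462·35.1 + 384·47.9 + 207·38.8 = 21583 + 16216.2 + 18393.6 + 8031.6 = 64224.4.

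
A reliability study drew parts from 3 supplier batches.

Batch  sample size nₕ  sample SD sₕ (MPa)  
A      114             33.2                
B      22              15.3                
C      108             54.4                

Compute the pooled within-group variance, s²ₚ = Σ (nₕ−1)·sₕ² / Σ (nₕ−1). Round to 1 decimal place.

A: (114−1)·33.2² = 113·1102.24 = 124553.12
B: (22−1)·15.3² = 21·234.09 = 4915.89
C: (108−1)·54.4² = 107·2959.36 = 316651.52
Numerator = 446120.53; denominator = Σ(nₕ−1) = 241.
s²ₚ = 446120.53/241 = 1851.123... → 1851.1.

1851.1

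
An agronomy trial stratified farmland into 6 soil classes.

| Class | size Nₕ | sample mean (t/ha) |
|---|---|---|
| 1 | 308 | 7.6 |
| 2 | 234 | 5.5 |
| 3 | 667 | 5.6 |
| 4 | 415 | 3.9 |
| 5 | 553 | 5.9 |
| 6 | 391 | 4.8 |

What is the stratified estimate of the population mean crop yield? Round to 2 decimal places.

5.50

N = 308 + 234 + 667 + 415 + 553 + 391 = 2568.
Overall mean = Σ (Nₕ/N)·x̄ₕ — weight by population share, not a simple average.
Σ Nₕx̄ₕ = 308·7.6 + 234·5.5 + 667·5.6 + 415·3.9 + 553·5.9 + 391·4.8 = 2340.8 + 1287 + 3735.2 + 1618.5 + 3262.7 + 1876.8 = 14121.
Divide by N: 14121 / 2568 = 5.4988... → 5.50.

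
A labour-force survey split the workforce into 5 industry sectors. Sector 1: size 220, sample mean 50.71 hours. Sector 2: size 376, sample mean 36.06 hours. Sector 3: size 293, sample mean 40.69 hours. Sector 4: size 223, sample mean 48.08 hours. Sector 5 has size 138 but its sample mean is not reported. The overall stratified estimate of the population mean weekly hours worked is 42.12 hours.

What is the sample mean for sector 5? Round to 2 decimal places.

38.34

Σ Nₕx̄ₕ = N·μ, so 138·x̄_5 = 1250·42.12 − (220·50.71 + 376·36.06 + 293·40.69 + 223·48.08).
= 52650 − 47358.77 = 5291.23.
x̄_5 = 5291.23 / 138 = 38.3422... → 38.34.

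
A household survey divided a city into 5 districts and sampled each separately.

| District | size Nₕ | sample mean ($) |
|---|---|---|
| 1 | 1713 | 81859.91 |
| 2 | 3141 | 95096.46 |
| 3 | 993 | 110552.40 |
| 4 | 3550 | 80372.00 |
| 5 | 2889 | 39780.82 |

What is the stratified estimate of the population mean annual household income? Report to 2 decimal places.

77238.31

N = 12286; weights Wₕ = Nₕ/N = (0.1394, 0.2557, 0.0808, 0.2889, 0.2351).
x̄_st = Σ Wₕ·x̄ₕ = 0.1394·81859.91 + 0.2557·95096.46 + 0.0808·110552.40 + 0.2889·80372.00 + 0.2351·39780.82 ≈ 77238.3142...
→ 77238.31.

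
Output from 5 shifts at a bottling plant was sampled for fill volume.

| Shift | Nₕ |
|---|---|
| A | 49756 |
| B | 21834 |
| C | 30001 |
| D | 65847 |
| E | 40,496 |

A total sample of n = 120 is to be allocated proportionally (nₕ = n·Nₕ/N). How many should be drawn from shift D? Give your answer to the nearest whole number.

38

N = 49756 + 21834 + 30001 + 65847 + 40496 = 207934.
n_D = 120·65847/207934 = 38.001... → 38.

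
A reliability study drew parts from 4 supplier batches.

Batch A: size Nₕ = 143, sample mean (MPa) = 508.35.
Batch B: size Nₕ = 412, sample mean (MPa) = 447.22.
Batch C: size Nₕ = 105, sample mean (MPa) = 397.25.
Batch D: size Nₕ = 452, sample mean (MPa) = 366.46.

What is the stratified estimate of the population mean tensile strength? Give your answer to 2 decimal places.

x̄_st = (Σ Nₕx̄ₕ) / (Σ Nₕ) = (143·508.35 + 412·447.22 + 105·397.25 + 452·366.46) / 1112
= 464299.86 / 1112 = 417.5358... → 417.54.

417.54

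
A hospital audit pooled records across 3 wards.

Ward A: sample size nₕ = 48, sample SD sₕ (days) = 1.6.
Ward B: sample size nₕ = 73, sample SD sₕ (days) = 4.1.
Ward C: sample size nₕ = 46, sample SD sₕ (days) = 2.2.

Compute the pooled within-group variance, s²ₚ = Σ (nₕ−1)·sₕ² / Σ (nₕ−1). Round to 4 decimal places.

Degrees of freedom: 47 + 72 + 45 = 164.
Σ(nₕ−1)sₕ² = 47·2.56 + 72·16.81 + 45·4.84 = 1548.44.
s²ₚ = 1548.44 / 164 = 9.441707... → 9.4417.

9.4417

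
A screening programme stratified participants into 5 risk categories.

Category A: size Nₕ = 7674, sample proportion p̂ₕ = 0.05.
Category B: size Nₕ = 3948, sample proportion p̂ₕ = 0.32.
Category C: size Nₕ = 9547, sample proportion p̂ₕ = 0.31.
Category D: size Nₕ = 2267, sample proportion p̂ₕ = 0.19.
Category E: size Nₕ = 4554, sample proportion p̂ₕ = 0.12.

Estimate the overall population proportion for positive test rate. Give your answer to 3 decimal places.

N = 7674 + 3948 + 9547 + 2267 + 4554 = 27990.
Overall proportion = Σ (Nₕ/N)·p̂ₕ.
Σ Nₕp̂ₕ = 383.7 + 1263.36 + 2959.57 + 430.73 + 546.48 = 5583.84.
5583.84 / 27990 = 0.19949... → 0.199.

0.199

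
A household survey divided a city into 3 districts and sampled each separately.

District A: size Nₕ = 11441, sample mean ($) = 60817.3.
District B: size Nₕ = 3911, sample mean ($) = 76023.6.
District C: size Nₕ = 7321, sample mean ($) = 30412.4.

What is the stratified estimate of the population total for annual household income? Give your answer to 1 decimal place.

1215788209.3

Population total = Σ Nₕ·x̄ₕ (each stratum's size times its mean).
11441·60817.3 + 3911·76023.6 + 7321·30412.4 = 695810729.3 + 297328299.6 + 222649180.4 = 1215788209.3.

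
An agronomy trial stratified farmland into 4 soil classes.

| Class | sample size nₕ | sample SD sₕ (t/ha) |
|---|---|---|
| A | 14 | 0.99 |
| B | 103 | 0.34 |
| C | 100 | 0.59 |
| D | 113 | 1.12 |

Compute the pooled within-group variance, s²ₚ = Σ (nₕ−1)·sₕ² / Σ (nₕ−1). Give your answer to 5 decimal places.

A: (14−1)·0.99² = 13·0.9801 = 12.7413
B: (103−1)·0.34² = 102·0.1156 = 11.7912
C: (100−1)·0.59² = 99·0.3481 = 34.4619
D: (113−1)·1.12² = 112·1.2544 = 140.4928
Numerator = 199.4872; denominator = Σ(nₕ−1) = 326.
s²ₚ = 199.4872/326 = 0.6119239... → 0.61192.

0.61192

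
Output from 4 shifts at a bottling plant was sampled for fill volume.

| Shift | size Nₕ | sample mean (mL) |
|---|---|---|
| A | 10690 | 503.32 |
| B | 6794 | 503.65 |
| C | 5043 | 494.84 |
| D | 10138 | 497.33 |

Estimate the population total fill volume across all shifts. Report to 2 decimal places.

A: 10690·503.32 = 5380490.8
B: 6794·503.65 = 3421798.1
C: 5043·494.84 = 2495478.12
D: 10138·497.33 = 5041931.54
τ̂ = Σ Nₕx̄ₕ = 16339698.56.

16339698.56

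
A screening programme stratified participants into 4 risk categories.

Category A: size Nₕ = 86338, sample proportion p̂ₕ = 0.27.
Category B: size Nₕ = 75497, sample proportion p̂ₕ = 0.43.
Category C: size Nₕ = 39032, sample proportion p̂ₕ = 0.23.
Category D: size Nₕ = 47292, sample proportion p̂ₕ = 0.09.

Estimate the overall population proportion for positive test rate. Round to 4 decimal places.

Wₕ = Nₕ/N with N = 248159: 0.3479, 0.3042, 0.1573, 0.1906.
p̂_st = 0.3479·0.27 + 0.3042·0.43 + 0.1573·0.23 + 0.1906·0.09 ≈ 0.278082... → 0.2781.

0.2781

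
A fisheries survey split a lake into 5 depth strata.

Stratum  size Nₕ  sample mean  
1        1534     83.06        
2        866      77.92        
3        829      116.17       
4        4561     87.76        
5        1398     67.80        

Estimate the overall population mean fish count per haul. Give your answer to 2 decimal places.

x̄_st = (Σ Nₕx̄ₕ) / (Σ Nₕ) = (1534·83.06 + 866·77.92 + 829·116.17 + 4561·87.76 + 1398·67.80) / 9188
= 786255.45 / 9188 = 85.5742... → 85.57.

85.57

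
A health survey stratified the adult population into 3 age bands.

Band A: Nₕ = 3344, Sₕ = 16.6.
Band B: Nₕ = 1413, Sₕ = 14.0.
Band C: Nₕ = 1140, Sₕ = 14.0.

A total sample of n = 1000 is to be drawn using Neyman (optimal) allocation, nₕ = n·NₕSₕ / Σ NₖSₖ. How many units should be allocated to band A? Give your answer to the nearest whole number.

Σ NₕSₕ = 3344·16.6 + 1413·14.0 + 1140·14.0 = 91252.4.
Share for A: 55510.4/91252.4 = 0.60832.
n_A = 1000 × 0.60832 = 608.317... → 608.

608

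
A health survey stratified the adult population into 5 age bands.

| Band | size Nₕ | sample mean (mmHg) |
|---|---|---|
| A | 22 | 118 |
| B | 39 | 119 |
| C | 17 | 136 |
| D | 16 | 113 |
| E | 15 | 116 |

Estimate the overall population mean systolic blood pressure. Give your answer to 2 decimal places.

x̄_st = (Σ Nₕx̄ₕ) / (Σ Nₕ) = (22·118 + 39·119 + 17·136 + 16·113 + 15·116) / 109
= 13097 / 109 = 120.1560... → 120.16.

120.16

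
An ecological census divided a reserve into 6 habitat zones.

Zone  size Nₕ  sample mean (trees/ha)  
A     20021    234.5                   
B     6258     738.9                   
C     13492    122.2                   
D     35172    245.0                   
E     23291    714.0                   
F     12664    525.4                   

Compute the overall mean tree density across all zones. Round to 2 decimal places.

386.56

x̄_st = (Σ Nₕx̄ₕ) / (Σ Nₕ) = (20021·234.5 + 6258·738.9 + 13492·122.2 + 35172·245.0 + 23291·714.0 + 12664·525.4) / 110898
= 42868262.7 / 110898 = 386.5558... → 386.56.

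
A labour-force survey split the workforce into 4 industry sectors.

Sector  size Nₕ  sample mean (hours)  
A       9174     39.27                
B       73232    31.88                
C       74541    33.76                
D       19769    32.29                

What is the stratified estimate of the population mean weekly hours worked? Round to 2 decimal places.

33.10

x̄_st = (Σ Nₕx̄ₕ) / (Σ Nₕ) = (9174·39.27 + 73232·31.88 + 74541·33.76 + 19769·32.29) / 176716
= 5849744.31 / 176716 = 33.1025... → 33.10.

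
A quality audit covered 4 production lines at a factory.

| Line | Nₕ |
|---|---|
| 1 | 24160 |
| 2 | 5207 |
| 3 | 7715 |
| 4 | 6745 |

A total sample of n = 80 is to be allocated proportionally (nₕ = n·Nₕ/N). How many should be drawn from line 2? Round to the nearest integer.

N = 24160 + 5207 + 7715 + 6745 = 43827.
n_2 = 80·5207/43827 = 9.505... → 10.

10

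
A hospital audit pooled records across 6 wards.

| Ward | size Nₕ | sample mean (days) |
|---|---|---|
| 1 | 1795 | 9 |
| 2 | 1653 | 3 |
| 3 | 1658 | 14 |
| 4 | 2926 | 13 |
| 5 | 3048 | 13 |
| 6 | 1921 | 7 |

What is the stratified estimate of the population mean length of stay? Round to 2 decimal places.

x̄_st = (Σ Nₕx̄ₕ) / (Σ Nₕ) = (1795·9 + 1653·3 + 1658·14 + 2926·13 + 3048·13 + 1921·7) / 13001
= 135435 / 13001 = 10.4173... → 10.42.

10.42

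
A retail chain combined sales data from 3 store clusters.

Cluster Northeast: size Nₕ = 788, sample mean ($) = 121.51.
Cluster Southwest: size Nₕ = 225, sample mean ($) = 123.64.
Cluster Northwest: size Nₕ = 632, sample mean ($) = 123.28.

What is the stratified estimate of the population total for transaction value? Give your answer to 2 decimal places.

201481.84

Estimate total by summing Nₕ·x̄ₕ over strata.
788·121.51 + 225·123.64 + 632·123.28 = 95749.88 + 27819 + 77912.96 = 201481.84.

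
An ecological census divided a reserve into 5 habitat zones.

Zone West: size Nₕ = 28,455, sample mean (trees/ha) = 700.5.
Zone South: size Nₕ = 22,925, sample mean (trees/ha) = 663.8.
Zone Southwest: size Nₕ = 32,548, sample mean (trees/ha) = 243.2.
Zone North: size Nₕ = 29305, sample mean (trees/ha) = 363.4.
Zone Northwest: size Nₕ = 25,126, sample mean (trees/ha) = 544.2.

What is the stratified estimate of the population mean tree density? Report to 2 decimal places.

487.06

N = 138359; weights Wₕ = Nₕ/N = (0.2057, 0.1657, 0.2352, 0.2118, 0.1816).
x̄_st = Σ Wₕ·x̄ₕ = 0.2057·700.5 + 0.1657·663.8 + 0.2352·243.2 + 0.2118·363.4 + 0.1816·544.2 ≈ 487.0592...
→ 487.06.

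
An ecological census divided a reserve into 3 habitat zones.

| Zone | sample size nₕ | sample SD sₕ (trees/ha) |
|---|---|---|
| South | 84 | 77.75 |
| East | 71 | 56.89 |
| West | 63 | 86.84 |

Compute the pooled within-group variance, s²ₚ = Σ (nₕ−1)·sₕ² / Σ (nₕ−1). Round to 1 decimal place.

South: (84−1)·77.75² = 83·6045.0625 = 501740.1875
East: (71−1)·56.89² = 70·3236.4721 = 226553.047
West: (63−1)·86.84² = 62·7541.1856 = 467553.5072
Numerator = 1195846.7417; denominator = Σ(nₕ−1) = 215.
s²ₚ = 1195846.7417/215 = 5562.078... → 5562.1.

5562.1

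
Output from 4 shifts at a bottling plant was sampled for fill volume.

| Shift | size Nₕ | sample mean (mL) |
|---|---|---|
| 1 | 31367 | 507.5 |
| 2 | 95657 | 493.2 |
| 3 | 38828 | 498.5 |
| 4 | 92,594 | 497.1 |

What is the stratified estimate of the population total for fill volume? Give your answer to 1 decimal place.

128481020.3

Estimate total by summing Nₕ·x̄ₕ over strata.
31367·507.5 + 95657·493.2 + 38828·498.5 + 92594·497.1 = 15918752.5 + 47178032.4 + 19355758 + 46028477.4 = 128481020.3.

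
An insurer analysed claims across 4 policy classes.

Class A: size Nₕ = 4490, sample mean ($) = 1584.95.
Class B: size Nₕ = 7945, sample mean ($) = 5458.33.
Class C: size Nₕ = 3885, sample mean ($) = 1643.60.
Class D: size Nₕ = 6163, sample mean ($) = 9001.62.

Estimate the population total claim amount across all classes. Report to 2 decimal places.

Population total = Σ Nₕ·x̄ₕ (each stratum's size times its mean).
4490·1584.95 + 7945·5458.33 + 3885·1643.60 + 6163·9001.62 = 7116425.5 + 43366431.85 + 6385386 + 55476984.06 = 112345227.41.

112345227.41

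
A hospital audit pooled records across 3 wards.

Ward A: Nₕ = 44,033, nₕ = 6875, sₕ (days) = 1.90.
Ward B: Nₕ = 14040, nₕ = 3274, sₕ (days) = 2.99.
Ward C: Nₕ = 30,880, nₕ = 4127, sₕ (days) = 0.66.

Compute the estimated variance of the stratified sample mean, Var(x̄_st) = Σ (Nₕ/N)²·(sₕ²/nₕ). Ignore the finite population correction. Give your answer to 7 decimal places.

N = 88953. Term for each stratum: Wₕ²sₕ²/nₕ.
Var(x̄_st) = 0.0001286678 + 0.0000680263 + 0.0000127200 = 0.0002094141 → 0.0002094.

0.0002094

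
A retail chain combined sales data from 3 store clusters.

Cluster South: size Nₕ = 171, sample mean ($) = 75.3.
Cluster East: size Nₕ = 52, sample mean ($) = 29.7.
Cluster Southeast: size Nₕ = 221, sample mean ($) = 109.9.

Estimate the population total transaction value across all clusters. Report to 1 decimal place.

South: 171·75.3 = 12876.3
East: 52·29.7 = 1544.4
Southeast: 221·109.9 = 24287.9
τ̂ = Σ Nₕx̄ₕ = 38708.6.

38708.6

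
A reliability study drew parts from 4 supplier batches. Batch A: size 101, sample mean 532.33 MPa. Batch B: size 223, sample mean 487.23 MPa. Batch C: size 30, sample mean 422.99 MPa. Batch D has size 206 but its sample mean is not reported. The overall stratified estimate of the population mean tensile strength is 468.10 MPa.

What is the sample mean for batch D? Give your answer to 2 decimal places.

422.47

Σ Nₕx̄ₕ = N·μ, so 206·x̄_D = 560·468.10 − (101·532.33 + 223·487.23 + 30·422.99).
= 262136 − 175107.32 = 87028.68.
x̄_D = 87028.68 / 206 = 422.4693... → 422.47.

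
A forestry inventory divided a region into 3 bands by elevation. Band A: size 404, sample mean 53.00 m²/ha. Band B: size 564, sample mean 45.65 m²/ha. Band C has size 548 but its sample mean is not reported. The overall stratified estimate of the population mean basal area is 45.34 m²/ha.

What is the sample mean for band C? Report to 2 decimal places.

N = 404 + 564 + 548 = 1516.
Overall total = μ·N = 45.34·1516 = 68735.44.
Subtract the known strata: 404·53.00 + 564·45.65 = 47158.6.
Remaining total for band C: 68735.44 − 47158.6 = 21576.84.
Divide by its size: 21576.84 / 548 = 39.3738... → 39.37.

39.37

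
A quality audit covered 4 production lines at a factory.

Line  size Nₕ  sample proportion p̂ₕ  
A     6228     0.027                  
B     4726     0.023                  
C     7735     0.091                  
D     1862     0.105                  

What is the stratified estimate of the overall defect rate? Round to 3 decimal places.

N = 6228 + 4726 + 7735 + 1862 = 20551.
Overall proportion = Σ (Nₕ/N)·p̂ₕ.
Σ Nₕp̂ₕ = 168.156 + 108.698 + 703.885 + 195.51 = 1176.249.
1176.249 / 20551 = 0.05724... → 0.057.

0.057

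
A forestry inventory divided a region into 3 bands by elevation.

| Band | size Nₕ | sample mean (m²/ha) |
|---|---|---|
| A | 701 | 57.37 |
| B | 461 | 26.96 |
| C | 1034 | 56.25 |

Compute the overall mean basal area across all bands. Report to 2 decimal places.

50.46

N = 701 + 461 + 1034 = 2196.
The stratified mean weights each stratum mean by its population share Nₕ/N.
Σ Nₕx̄ₕ = 701·57.37 + 461·26.96 + 1034·56.25 = 40216.37 + 12428.56 + 58162.5 = 110807.43.
Divide by N: 110807.43 / 2196 = 50.4588... → 50.46.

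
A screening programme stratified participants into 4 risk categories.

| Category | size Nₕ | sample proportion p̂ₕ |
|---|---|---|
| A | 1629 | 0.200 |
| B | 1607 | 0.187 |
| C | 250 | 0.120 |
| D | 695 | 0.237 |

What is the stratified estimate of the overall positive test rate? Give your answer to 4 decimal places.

0.1964

N = 1629 + 1607 + 250 + 695 = 4181.
Overall proportion = Σ (Nₕ/N)·p̂ₕ.
Σ Nₕp̂ₕ = 325.8 + 300.509 + 30 + 164.715 = 821.024.
821.024 / 4181 = 0.196370... → 0.1964.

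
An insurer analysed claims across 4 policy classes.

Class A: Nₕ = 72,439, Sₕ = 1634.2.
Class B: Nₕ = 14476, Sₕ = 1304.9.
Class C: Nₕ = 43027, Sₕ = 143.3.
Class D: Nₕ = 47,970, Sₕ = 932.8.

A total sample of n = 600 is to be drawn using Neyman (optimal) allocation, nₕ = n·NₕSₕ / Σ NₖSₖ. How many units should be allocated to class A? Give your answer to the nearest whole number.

377

A: NₕSₕ = 72439·1634.2 = 118379813.8
B: NₕSₕ = 14476·1304.9 = 18889732.4
C: NₕSₕ = 43027·143.3 = 6165769.1
D: NₕSₕ = 47970·932.8 = 44746416
Σ NₕSₕ = 188181731.3.
n_A = 600·118379813.8/188181731.3 = 377.443... → 377.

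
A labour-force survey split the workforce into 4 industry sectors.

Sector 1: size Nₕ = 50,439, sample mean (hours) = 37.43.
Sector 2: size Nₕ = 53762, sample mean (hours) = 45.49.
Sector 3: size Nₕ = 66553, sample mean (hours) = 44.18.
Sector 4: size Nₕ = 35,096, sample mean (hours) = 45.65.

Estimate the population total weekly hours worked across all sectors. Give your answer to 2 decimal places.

8876009.09

Estimate total by summing Nₕ·x̄ₕ over strata.
50439·37.43 + 53762·45.49 + 66553·44.18 + 35096·45.65 = 1887931.77 + 2445633.38 + 2940311.54 + 1602132.4 = 8876009.09.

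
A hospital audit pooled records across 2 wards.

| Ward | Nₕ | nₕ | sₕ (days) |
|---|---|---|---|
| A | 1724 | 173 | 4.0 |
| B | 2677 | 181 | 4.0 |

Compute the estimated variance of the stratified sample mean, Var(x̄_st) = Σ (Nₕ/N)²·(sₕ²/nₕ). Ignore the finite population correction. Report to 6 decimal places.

N = 4401; Wₕ = Nₕ/N.
ward A: (1724/4401)²·4.0²/173 = 0.014192067
ward B: (2677/4401)²·4.0²/181 = 0.032706601
Sum = 0.046898668 → 0.046899.

0.046899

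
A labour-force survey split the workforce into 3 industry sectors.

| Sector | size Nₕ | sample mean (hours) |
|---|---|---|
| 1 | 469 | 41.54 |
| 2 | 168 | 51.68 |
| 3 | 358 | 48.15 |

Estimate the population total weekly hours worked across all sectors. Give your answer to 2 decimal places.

45402.20

1: 469·41.54 = 19482.26
2: 168·51.68 = 8682.24
3: 358·48.15 = 17237.7
τ̂ = Σ Nₕx̄ₕ = 45402.20.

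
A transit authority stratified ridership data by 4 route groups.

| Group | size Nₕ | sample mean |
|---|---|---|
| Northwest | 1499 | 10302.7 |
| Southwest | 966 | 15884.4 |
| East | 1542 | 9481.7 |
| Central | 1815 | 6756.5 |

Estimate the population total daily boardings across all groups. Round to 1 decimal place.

57671906.6

Northwest: 1499·10302.7 = 15443747.3
Southwest: 966·15884.4 = 15344330.4
East: 1542·9481.7 = 14620781.4
Central: 1815·6756.5 = 12263047.5
τ̂ = Σ Nₕx̄ₕ = 57671906.6.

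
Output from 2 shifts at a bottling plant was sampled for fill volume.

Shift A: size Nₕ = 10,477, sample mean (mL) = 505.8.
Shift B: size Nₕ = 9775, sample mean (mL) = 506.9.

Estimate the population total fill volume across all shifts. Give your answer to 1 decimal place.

Population total = Σ Nₕ·x̄ₕ (each stratum's size times its mean).
10477·505.8 + 9775·506.9 = 5299266.6 + 4954947.5 = 10254214.1.

10254214.1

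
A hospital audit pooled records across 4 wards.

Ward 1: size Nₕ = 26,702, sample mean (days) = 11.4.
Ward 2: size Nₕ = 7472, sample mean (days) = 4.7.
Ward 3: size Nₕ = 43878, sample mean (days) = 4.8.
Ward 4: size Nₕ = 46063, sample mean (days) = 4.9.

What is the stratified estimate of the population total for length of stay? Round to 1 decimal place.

775844.3

Estimate total by summing Nₕ·x̄ₕ over strata.
26702·11.4 + 7472·4.7 + 43878·4.8 + 46063·4.9 = 304402.8 + 35118.4 + 210614.4 + 225708.7 = 775844.3.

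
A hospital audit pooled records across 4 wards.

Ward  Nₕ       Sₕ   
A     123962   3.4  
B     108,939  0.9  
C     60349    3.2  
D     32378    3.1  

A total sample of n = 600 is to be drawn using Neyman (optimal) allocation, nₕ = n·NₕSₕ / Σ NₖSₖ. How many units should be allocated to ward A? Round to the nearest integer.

A: NₕSₕ = 123962·3.4 = 421470.8
B: NₕSₕ = 108939·0.9 = 98045.1
C: NₕSₕ = 60349·3.2 = 193116.8
D: NₕSₕ = 32378·3.1 = 100371.8
Σ NₕSₕ = 813004.5.
n_A = 600·421470.8/813004.5 = 311.047... → 311.

311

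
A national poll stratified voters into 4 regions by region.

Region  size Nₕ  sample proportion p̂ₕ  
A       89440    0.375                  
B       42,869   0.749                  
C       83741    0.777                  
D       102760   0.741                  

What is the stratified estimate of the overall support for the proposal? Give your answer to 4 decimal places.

0.6489

N = 89440 + 42869 + 83741 + 102760 = 318810.
Overall proportion = Σ (Nₕ/N)·p̂ₕ.
Σ Nₕp̂ₕ = 33540 + 32108.881 + 65066.757 + 76145.16 = 206860.798.
206860.798 / 318810 = 0.648853... → 0.6489.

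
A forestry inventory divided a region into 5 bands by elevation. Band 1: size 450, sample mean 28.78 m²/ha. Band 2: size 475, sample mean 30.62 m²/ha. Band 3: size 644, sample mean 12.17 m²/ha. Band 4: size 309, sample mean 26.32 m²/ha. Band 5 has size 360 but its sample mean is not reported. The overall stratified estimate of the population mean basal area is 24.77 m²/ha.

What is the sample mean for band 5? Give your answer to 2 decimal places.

33.25

Σ Nₕx̄ₕ = N·μ, so 360·x̄_5 = 2238·24.77 − (450·28.78 + 475·30.62 + 644·12.17 + 309·26.32).
= 55435.26 − 43465.86 = 11969.4.
x̄_5 = 11969.4 / 360 = 33.2483... → 33.25.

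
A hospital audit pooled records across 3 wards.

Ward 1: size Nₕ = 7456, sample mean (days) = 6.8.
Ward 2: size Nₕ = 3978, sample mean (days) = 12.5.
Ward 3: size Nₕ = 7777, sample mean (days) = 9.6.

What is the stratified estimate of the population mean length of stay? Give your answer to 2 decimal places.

9.11

N = 7456 + 3978 + 7777 = 19211.
Weight each subgroup mean by Nₕ/N and sum.
Σ Nₕx̄ₕ = 7456·6.8 + 3978·12.5 + 7777·9.6 = 50700.8 + 49725 + 74659.2 = 175085.
Divide by N: 175085 / 19211 = 9.1138... → 9.11.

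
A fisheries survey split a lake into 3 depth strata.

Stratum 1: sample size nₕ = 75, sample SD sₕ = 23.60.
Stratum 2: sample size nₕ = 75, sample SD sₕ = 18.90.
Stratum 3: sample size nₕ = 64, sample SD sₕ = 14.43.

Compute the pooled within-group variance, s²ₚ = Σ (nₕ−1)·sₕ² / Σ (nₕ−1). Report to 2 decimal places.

Degrees of freedom: 74 + 74 + 63 = 211.
Σ(nₕ−1)sₕ² = 74·556.96 + 74·357.21 + 63·208.2249 = 80766.7487.
s²ₚ = 80766.7487 / 211 = 382.7808... → 382.78.

382.78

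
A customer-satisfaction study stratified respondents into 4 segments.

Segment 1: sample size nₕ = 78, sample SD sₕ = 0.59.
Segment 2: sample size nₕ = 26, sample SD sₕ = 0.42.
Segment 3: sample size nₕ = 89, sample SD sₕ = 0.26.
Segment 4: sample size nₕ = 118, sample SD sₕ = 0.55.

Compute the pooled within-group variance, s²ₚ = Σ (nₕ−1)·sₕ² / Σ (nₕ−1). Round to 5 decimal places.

0.23634

1: (78−1)·0.59² = 77·0.3481 = 26.8037
2: (26−1)·0.42² = 25·0.1764 = 4.41
3: (89−1)·0.26² = 88·0.0676 = 5.9488
4: (118−1)·0.55² = 117·0.3025 = 35.3925
Numerator = 72.555; denominator = Σ(nₕ−1) = 307.
s²ₚ = 72.555/307 = 0.2363355... → 0.23634.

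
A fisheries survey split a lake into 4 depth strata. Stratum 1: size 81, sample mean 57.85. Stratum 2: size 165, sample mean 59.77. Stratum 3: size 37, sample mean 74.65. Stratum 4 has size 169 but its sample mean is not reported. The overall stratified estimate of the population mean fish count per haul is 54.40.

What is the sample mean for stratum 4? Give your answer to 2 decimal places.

Σ Nₕx̄ₕ = N·μ, so 169·x̄_4 = 452·54.40 − (81·57.85 + 165·59.77 + 37·74.65).
= 24588.8 − 17309.95 = 7278.85.
x̄_4 = 7278.85 / 169 = 43.0701... → 43.07.

43.07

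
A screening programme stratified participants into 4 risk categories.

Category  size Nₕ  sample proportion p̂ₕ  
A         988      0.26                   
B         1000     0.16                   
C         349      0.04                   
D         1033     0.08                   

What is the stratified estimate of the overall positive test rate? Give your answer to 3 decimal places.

Wₕ = Nₕ/N with N = 3370: 0.2932, 0.2967, 0.1036, 0.3065.
p̂_st = 0.2932·0.26 + 0.2967·0.16 + 0.1036·0.04 + 0.3065·0.08 ≈ 0.15237... → 0.152.

0.152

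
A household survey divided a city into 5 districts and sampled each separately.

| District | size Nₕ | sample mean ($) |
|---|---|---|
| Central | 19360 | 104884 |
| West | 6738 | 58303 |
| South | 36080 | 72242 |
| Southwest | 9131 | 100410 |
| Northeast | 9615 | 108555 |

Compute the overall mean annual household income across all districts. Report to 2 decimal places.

86383.41

N = 80924; weights Wₕ = Nₕ/N = (0.2392, 0.0833, 0.4459, 0.1128, 0.1188).
x̄_st = Σ Wₕ·x̄ₕ = 0.2392·104884 + 0.0833·58303 + 0.4459·72242 + 0.1128·100410 + 0.1188·108555 ≈ 86383.4122...
→ 86383.41.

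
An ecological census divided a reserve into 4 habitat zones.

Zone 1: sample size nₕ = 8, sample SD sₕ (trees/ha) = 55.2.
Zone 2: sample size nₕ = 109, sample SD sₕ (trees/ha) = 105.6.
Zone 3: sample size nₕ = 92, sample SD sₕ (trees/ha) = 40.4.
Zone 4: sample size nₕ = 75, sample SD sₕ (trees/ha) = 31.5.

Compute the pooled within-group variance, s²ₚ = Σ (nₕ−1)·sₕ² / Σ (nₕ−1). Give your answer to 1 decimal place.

5170.1

1: (8−1)·55.2² = 7·3047.04 = 21329.28
2: (109−1)·105.6² = 108·11151.36 = 1204346.88
3: (92−1)·40.4² = 91·1632.16 = 148526.56
4: (75−1)·31.5² = 74·992.25 = 73426.5
Numerator = 1447629.22; denominator = Σ(nₕ−1) = 280.
s²ₚ = 1447629.22/280 = 5170.104... → 5170.1.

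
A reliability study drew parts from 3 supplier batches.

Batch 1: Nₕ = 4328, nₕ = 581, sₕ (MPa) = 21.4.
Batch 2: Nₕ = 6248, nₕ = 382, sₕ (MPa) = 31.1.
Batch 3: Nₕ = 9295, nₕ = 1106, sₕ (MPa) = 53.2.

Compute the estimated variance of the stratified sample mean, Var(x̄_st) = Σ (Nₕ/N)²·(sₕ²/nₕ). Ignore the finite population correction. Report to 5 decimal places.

0.84764

N = 19871. Term for each stratum: Wₕ²sₕ²/nₕ.
Var(x̄_st) = 0.03739267 + 0.25032257 + 0.55992193 = 0.84763717 → 0.84764.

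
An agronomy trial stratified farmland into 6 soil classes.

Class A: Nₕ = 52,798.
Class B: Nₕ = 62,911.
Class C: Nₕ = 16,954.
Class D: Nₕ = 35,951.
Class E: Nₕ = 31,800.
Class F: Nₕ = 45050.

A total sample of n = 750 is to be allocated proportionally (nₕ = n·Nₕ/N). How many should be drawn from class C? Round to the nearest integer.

52

Share of class C = 16954/245464 = 0.06907.
Allocate 750 × 0.06907 = 51.802... → 52.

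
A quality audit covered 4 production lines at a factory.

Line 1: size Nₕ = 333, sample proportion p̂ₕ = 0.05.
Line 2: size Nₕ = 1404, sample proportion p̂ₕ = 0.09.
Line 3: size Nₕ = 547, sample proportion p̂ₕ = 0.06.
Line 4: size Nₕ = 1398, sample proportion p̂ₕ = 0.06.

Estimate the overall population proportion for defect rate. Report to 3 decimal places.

N = 333 + 1404 + 547 + 1398 = 3682.
Overall proportion = Σ (Nₕ/N)·p̂ₕ.
Σ Nₕp̂ₕ = 16.65 + 126.36 + 32.82 + 83.88 = 259.71.
259.71 / 3682 = 0.07054... → 0.071.

0.071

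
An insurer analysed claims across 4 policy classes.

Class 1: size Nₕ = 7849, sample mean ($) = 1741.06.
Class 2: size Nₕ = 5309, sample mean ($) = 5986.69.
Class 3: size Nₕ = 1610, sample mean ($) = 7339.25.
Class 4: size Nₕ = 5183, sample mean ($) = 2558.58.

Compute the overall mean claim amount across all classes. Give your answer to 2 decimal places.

N = 19951; weights Wₕ = Nₕ/N = (0.3934, 0.2661, 0.0807, 0.2598).
x̄_st = Σ Wₕ·x̄ₕ = 0.3934·1741.06 + 0.2661·5986.69 + 0.0807·7339.25 + 0.2598·2558.58 ≈ 3534.9722...
→ 3534.97.

3534.97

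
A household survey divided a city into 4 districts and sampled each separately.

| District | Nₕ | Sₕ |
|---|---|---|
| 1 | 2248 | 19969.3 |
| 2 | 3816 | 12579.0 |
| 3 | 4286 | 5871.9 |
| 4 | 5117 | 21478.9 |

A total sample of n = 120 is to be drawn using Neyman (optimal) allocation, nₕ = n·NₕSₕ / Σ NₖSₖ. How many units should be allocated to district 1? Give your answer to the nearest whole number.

Σ NₕSₕ = 2248·19969.3 + 3816·12579.0 + 4286·5871.9 + 5117·21478.9 = 227966945.1.
Share for 1: 44890986.4/227966945.1 = 0.19692.
n_1 = 120 × 0.19692 = 23.630... → 24.

24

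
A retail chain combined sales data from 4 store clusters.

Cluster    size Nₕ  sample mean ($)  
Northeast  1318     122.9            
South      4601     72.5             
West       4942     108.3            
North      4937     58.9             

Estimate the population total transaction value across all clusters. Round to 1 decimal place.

1321562.6

Northeast: 1318·122.9 = 161982.2
South: 4601·72.5 = 333572.5
West: 4942·108.3 = 535218.6
North: 4937·58.9 = 290789.3
τ̂ = Σ Nₕx̄ₕ = 1321562.6.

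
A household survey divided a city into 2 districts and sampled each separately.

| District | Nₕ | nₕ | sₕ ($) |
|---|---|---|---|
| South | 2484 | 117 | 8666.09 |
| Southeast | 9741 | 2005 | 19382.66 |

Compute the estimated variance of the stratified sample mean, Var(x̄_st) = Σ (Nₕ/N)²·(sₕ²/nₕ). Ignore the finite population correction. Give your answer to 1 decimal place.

N = 12225. Term for each stratum: Wₕ²sₕ²/nₕ.
Var(x̄_st) = 26501.2266 + 118965.6904 = 145466.9171 → 145466.9.

145466.9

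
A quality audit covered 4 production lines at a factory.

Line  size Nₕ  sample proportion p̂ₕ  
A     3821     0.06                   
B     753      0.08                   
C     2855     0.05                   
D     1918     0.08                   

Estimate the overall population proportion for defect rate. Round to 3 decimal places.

Wₕ = Nₕ/N with N = 9347: 0.4088, 0.0806, 0.3054, 0.2052.
p̂_st = 0.4088·0.06 + 0.0806·0.08 + 0.3054·0.05 + 0.2052·0.08 ≈ 0.06266... → 0.063.

0.063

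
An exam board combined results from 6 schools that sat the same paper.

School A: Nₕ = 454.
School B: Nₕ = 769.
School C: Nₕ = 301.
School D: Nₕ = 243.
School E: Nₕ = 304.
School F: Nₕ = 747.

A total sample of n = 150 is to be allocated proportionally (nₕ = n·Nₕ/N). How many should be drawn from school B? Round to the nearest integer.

N = 454 + 769 + 301 + 243 + 304 + 747 = 2818.
n_B = 150·769/2818 = 40.933... → 41.

41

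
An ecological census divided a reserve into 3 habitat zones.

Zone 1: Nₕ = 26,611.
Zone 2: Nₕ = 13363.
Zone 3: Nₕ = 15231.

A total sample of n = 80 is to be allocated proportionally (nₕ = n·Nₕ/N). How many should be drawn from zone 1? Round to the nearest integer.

39

N = 26611 + 13363 + 15231 = 55205.
n_1 = 80·26611/55205 = 38.563... → 39.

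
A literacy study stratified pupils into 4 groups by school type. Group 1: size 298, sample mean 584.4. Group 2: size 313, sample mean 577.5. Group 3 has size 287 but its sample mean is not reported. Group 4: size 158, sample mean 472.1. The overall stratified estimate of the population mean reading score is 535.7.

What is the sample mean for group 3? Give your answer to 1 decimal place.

Σ Nₕx̄ₕ = N·μ, so 287·x̄_3 = 1056·535.7 − (298·584.4 + 313·577.5 + 158·472.1).
= 565699.2 − 429500.5 = 136198.7.
x̄_3 = 136198.7 / 287 = 474.560... → 474.6.

474.6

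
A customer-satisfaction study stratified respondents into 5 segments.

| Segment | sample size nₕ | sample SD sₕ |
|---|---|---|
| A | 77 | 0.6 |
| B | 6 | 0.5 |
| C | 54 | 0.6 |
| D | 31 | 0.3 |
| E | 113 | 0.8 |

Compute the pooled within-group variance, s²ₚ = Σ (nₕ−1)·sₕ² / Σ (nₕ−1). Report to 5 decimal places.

Degrees of freedom: 76 + 5 + 53 + 30 + 112 = 276.
Σ(nₕ−1)sₕ² = 76·0.36 + 5·0.25 + 53·0.36 + 30·0.09 + 112·0.64 = 122.07.
s²ₚ = 122.07 / 276 = 0.4422826... → 0.44228.

0.44228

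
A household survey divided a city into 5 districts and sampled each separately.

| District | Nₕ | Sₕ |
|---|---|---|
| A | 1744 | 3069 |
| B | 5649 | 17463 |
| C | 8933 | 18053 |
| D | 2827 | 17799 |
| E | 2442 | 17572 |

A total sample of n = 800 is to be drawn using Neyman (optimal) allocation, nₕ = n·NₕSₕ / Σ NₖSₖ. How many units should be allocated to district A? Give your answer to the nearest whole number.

A: NₕSₕ = 1744·3069 = 5352336
B: NₕSₕ = 5649·17463 = 98648487
C: NₕSₕ = 8933·18053 = 161267449
D: NₕSₕ = 2827·17799 = 50317773
E: NₕSₕ = 2442·17572 = 42910824
Σ NₕSₕ = 358496869.
n_A = 800·5352336/358496869 = 11.944... → 12.

12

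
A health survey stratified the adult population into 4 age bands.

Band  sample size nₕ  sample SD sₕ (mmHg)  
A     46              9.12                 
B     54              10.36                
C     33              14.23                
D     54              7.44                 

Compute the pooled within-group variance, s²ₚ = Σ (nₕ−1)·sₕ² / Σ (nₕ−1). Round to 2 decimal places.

102.98

Degrees of freedom: 45 + 53 + 32 + 53 = 183.
Σ(nₕ−1)sₕ² = 45·83.1744 + 53·107.3296 + 32·202.4929 + 53·55.3536 = 18844.8304.
s²ₚ = 18844.8304 / 183 = 102.9772... → 102.98.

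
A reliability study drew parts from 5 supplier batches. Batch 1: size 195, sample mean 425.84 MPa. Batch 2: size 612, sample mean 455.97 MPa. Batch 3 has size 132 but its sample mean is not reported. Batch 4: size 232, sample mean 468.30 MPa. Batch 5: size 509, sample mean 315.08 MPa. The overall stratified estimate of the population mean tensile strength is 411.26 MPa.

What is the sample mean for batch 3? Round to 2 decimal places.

N = 195 + 612 + 132 + 232 + 509 = 1680.
Overall total = μ·N = 411.26·1680 = 690916.8.
Subtract the known strata: 195·425.84 + 612·455.97 + 232·468.30 + 509·315.08 = 631113.76.
Remaining total for batch 3: 690916.8 − 631113.76 = 59803.04.
Divide by its size: 59803.04 / 132 = 453.0533... → 453.05.

453.05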